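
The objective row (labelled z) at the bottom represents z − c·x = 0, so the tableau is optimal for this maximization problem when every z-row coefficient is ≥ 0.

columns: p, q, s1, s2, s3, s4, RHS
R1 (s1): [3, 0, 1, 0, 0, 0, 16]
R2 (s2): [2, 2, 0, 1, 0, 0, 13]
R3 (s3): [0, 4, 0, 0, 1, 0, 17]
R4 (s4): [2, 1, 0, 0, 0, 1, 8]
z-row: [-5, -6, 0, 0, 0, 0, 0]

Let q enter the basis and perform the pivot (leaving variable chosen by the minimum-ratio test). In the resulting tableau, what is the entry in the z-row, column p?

Ratio test on column q — row 1: entry 0 ≤ 0; row 2: 13/2 = 13/2; row 3: 17/4 = 17/4; row 4: 8/1 = 8. Minimum is 17/4 at row 3 (s3 leaves); pivot element 4.
Divide row 3 by 4; eliminate column q from the other rows.
z-row update in column p: -5 − (-6)·0 = -5.

-5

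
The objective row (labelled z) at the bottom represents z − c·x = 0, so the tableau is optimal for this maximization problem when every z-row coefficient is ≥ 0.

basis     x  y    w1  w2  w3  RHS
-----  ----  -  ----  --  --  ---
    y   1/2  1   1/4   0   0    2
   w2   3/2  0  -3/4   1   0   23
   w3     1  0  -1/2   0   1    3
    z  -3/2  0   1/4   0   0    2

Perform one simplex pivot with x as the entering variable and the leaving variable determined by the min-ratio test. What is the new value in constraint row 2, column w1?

Ratio test on column x — row 1: 2/(1/2) = 4; row 2: 23/(3/2) = 46/3; row 3: 3/1 = 3. Minimum is 3 at row 3 (w3 leaves); pivot element 1.
Divide row 3 by 1; eliminate column x from the other rows.
Row 2 update in column w1: -3/4 − (3/2)·(-1/2) = 0.

0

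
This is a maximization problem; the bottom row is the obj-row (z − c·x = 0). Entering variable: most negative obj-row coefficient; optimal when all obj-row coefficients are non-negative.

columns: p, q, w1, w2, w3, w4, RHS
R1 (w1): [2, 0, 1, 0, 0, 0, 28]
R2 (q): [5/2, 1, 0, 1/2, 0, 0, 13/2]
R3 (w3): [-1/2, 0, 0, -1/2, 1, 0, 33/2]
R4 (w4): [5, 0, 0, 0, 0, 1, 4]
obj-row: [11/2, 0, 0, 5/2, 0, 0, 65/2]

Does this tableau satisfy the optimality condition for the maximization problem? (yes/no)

yes

Every obj-row coefficient is ≥ 0, so the tableau is optimal.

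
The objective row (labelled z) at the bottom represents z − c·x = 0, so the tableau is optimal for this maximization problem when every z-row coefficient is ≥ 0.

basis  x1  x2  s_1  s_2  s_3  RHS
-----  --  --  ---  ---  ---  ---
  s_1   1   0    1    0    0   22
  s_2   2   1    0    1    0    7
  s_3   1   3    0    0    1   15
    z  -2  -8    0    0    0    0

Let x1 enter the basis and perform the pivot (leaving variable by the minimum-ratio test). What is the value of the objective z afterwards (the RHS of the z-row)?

7

Ratio test on column x1 — row 1: 22/1 = 22; row 2: 7/2 = 7/2; row 3: 15/1 = 15. Minimum is 7/2 at row 2 (s_2 leaves); pivot element 2.
Pivot on row 2; the z-row RHS becomes 0 − (-2)·(7/2) = 7.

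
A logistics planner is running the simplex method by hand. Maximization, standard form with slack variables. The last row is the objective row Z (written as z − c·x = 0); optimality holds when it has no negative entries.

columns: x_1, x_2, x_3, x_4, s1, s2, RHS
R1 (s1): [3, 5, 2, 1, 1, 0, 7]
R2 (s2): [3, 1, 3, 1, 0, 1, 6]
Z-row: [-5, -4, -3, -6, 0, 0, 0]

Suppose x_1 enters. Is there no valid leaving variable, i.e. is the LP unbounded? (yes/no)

Column x_1 has positive entries in row(s) 1, 2, so the ratio test bounds it — not unbounded.

no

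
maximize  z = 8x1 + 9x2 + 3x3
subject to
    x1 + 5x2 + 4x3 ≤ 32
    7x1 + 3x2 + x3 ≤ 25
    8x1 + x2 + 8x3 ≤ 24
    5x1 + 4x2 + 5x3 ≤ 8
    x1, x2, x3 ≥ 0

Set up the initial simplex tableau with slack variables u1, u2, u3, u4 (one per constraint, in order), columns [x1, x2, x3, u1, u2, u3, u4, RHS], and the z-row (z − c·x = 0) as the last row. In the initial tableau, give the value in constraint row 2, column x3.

Constraint 2 has coefficient 1 on x3.

1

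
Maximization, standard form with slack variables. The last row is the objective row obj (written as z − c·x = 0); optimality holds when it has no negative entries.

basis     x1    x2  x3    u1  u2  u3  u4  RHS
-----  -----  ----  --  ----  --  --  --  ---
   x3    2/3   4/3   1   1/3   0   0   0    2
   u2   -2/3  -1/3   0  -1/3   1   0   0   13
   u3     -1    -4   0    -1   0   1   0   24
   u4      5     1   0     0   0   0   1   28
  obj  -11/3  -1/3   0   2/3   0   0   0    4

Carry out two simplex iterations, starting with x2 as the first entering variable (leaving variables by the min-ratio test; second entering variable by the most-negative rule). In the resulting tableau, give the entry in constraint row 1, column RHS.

Ratio test on column x2 — row 1: 2/(4/3) = 3/2; row 2: entry -1/3 ≤ 0; row 3: entry -4 ≤ 0; row 4: 28/1 = 28. Minimum is 3/2 at row 1 (x3 leaves); pivot element 4/3.
Divide row 1 by 4/3; eliminate column x2 from the other rows.
Second iteration: most negative obj-row entry is -7/2 in column x1, so x1 enters.
Ratio test on column x1 — row 1: (3/2)/(1/2) = 3; row 2: entry -1/2 ≤ 0; row 3: 30/1 = 30; row 4: (53/2)/(9/2) = 53/9. Minimum is 3 at row 1 (x2 leaves); pivot element 1/2.
Divide row 1 by 1/2; eliminate column x1 from the other rows.
After both pivots, the entry at constraint row 1, column RHS is 3.

3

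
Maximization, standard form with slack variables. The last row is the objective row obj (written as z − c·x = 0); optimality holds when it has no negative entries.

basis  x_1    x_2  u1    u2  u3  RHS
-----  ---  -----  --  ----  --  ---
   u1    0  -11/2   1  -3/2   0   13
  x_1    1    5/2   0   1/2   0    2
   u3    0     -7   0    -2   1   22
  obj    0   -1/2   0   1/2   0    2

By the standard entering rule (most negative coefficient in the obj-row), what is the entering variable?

Negative obj-row entries: x_2: -1/2.
The most negative is -1/2 in column x_2, so x_2 enters.

x_2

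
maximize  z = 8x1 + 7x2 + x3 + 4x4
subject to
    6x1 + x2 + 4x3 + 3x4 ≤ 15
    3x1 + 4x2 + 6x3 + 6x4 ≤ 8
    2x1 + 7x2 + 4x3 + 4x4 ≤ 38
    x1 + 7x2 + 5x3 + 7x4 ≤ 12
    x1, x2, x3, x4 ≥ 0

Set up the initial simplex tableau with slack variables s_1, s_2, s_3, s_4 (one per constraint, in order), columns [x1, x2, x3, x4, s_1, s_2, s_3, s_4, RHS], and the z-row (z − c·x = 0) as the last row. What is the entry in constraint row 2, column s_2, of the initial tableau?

Slack s_2 belongs to constraint 2; its column is the unit vector e_2, so the entry in row 2 is 1.

1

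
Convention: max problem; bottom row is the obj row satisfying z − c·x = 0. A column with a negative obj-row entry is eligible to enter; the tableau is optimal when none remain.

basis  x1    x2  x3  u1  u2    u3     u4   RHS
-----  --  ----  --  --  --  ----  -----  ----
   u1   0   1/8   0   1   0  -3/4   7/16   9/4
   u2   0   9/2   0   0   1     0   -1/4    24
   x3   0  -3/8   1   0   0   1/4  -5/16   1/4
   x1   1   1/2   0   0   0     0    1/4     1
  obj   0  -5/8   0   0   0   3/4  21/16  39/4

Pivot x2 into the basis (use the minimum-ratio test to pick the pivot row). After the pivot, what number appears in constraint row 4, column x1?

2

Ratio test on column x2 — row 1: (9/4)/(1/8) = 18; row 2: 24/(9/2) = 16/3; row 3: entry -3/8 ≤ 0; row 4: 1/(1/2) = 2. Minimum is 2 at row 4 (x1 leaves); pivot element 1/2.
Divide row 4 by 1/2; eliminate column x2 from the other rows.
In the new row 4, the x1 entry is the old entry divided by the pivot: 1/(1/2) = 2.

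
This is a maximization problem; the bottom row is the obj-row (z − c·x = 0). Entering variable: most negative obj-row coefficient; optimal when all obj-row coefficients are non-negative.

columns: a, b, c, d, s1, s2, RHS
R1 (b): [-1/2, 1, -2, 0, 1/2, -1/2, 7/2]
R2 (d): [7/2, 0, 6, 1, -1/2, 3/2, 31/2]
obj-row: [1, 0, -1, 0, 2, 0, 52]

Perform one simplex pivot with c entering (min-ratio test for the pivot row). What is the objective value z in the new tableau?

Ratio test on column c — row 1: entry -2 ≤ 0; row 2: (31/2)/6 = 31/12. Minimum is 31/12 at row 2 (d leaves); pivot element 6.
Pivot on row 2; the obj-row RHS becomes 52 − (-1)·(31/12) = 655/12.

655/12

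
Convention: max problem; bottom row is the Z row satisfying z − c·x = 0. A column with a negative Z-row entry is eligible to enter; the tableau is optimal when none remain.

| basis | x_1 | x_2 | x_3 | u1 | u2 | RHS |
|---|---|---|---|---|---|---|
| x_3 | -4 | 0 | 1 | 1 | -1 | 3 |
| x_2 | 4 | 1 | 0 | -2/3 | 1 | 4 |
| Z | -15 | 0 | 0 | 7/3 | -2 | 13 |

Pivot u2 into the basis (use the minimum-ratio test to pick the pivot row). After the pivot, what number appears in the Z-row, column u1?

Ratio test on column u2 — row 1: entry -1 ≤ 0; row 2: 4/1 = 4. Minimum is 4 at row 2 (x_2 leaves); pivot element 1.
Divide row 2 by 1; eliminate column u2 from the other rows.
Z-row update in column u1: 7/3 − (-2)·(-2/3) = 1.

1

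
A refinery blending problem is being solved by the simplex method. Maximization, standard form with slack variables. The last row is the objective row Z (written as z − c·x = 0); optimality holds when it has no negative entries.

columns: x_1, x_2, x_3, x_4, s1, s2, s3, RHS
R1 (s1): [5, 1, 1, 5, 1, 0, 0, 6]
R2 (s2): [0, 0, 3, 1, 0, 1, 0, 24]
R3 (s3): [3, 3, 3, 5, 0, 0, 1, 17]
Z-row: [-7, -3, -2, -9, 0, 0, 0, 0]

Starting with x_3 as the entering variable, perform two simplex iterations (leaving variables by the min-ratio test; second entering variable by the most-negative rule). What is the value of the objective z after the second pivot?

119/10

Ratio test on column x_3 — row 1: 6/1 = 6; row 2: 24/3 = 8; row 3: 17/3 = 17/3. Minimum is 17/3 at row 3 (s3 leaves); pivot element 3.
Pivot on row 3; the Z-row RHS becomes 0 − (-2)·(17/3) = 34/3.
Next entering variable (most negative Z-row entry -17/3): x_4.
Ratio test on column x_4 — row 1: (1/3)/(10/3) = 1/10; row 2: entry -4 ≤ 0; row 3: (17/3)/(5/3) = 17/5. Minimum is 1/10 at row 1 (s1 leaves); pivot element 10/3.
After the second pivot the Z-row RHS is 34/3 − (-17/3)·(1/10) = 119/10.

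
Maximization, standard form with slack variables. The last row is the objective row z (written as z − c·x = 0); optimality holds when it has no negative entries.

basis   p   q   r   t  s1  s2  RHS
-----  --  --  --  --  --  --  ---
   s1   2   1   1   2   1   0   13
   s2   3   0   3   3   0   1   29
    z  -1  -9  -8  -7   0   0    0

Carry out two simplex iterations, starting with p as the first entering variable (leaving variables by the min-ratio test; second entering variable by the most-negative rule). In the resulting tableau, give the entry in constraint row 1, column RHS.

Ratio test on column p — row 1: 13/2 = 13/2; row 2: 29/3 = 29/3. Minimum is 13/2 at row 1 (s1 leaves); pivot element 2.
Divide row 1 by 2; eliminate column p from the other rows.
Second iteration: most negative z-row entry is -17/2 in column q, so q enters.
Ratio test on column q — row 1: (13/2)/(1/2) = 13; row 2: entry -3/2 ≤ 0. Minimum is 13 at row 1 (p leaves); pivot element 1/2.
Divide row 1 by 1/2; eliminate column q from the other rows.
After both pivots, the entry at constraint row 1, column RHS is 13.

13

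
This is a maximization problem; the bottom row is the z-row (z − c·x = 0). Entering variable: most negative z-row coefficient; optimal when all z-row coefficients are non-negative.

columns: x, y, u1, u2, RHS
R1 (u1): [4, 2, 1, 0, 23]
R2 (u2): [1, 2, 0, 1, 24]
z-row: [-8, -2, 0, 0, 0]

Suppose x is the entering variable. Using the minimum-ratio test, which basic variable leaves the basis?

u1

Column x entries and ratios — u1: 23/4 = 23/4; u2: 24/1 = 24.
Smallest ratio is 23/4 in the row of u1, so u1 leaves.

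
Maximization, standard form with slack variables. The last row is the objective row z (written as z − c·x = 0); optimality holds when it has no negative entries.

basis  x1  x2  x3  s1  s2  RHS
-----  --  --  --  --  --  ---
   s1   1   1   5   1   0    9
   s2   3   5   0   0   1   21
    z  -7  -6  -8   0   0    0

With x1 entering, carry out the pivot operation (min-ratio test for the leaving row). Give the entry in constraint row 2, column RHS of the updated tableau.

7

Ratio test on column x1 — row 1: 9/1 = 9; row 2: 21/3 = 7. Minimum is 7 at row 2 (s2 leaves); pivot element 3.
Divide row 2 by 3; eliminate column x1 from the other rows.
In the new row 2, the RHS entry is the old entry divided by the pivot: 21/3 = 7.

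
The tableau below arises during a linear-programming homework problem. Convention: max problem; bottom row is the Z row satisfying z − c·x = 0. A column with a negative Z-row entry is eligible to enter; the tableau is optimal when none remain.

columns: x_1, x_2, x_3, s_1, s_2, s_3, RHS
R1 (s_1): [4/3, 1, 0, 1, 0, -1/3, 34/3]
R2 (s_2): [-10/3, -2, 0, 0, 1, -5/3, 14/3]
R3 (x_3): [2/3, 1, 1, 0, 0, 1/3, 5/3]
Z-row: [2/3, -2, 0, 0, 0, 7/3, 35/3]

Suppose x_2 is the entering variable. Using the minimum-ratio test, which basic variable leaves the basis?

x_3

Column x_2 entries and ratios — s_1: (34/3)/1 = 34/3; s_2: -2 ≤ 0, skip; x_3: (5/3)/1 = 5/3.
Smallest ratio is 5/3 in the row of x_3, so x_3 leaves.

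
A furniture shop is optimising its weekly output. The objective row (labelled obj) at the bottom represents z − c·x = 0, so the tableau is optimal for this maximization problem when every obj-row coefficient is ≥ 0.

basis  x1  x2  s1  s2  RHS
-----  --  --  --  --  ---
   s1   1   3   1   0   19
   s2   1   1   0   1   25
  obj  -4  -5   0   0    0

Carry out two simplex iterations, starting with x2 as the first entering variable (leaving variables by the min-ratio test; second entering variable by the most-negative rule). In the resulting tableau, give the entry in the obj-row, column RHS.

Ratio test on column x2 — row 1: 19/3 = 19/3; row 2: 25/1 = 25. Minimum is 19/3 at row 1 (s1 leaves); pivot element 3.
Divide row 1 by 3; eliminate column x2 from the other rows.
Second iteration: most negative obj-row entry is -7/3 in column x1, so x1 enters.
Ratio test on column x1 — row 1: (19/3)/(1/3) = 19; row 2: (56/3)/(2/3) = 28. Minimum is 19 at row 1 (x2 leaves); pivot element 1/3.
Divide row 1 by 1/3; eliminate column x1 from the other rows.
After both pivots, the entry at the obj-row, column RHS is 76.

76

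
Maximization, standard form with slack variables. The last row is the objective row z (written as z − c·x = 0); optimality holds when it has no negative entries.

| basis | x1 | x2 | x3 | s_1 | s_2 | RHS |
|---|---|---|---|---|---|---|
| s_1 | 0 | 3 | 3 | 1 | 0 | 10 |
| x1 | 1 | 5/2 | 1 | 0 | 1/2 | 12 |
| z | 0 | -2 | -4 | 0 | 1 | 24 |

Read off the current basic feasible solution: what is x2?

0

x2 is not in the basis, so in the current basic feasible solution x2 = 0.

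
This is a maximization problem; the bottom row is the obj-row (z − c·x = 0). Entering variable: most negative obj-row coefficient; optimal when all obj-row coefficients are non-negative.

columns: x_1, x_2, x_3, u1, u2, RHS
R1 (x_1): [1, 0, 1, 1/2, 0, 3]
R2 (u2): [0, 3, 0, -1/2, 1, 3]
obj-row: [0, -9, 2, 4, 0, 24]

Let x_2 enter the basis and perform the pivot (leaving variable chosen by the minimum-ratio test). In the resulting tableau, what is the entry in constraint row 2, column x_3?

Ratio test on column x_2 — row 1: entry 0 ≤ 0; row 2: 3/3 = 1. Minimum is 1 at row 2 (u2 leaves); pivot element 3.
Divide row 2 by 3; eliminate column x_2 from the other rows.
In the new row 2, the x_3 entry is the old entry divided by the pivot: 0/3 = 0.

0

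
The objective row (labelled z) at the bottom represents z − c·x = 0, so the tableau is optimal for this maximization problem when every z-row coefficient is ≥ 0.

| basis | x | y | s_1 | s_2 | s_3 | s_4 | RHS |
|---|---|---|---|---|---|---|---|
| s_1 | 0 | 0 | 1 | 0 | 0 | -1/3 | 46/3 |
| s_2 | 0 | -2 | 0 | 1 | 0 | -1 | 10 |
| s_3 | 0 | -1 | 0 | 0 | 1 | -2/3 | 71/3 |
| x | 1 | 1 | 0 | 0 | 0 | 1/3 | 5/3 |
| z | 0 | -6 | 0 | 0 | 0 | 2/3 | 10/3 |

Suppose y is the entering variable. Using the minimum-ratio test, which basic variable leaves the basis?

Column y entries and ratios — s_1: 0 ≤ 0, skip; s_2: -2 ≤ 0, skip; s_3: -1 ≤ 0, skip; x: (5/3)/1 = 5/3.
Smallest ratio is 5/3 in the row of x, so x leaves.

x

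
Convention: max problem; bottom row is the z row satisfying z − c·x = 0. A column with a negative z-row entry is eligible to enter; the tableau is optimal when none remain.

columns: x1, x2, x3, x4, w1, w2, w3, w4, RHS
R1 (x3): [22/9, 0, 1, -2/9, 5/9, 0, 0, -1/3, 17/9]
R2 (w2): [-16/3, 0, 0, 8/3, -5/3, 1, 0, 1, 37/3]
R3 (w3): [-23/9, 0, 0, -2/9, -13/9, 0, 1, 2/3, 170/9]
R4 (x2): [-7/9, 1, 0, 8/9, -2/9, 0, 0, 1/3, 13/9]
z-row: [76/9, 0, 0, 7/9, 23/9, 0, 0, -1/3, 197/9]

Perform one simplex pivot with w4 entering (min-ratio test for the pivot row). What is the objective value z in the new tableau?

Ratio test on column w4 — row 1: entry -1/3 ≤ 0; row 2: (37/3)/1 = 37/3; row 3: (170/9)/(2/3) = 85/3; row 4: (13/9)/(1/3) = 13/3. Minimum is 13/3 at row 4 (x2 leaves); pivot element 1/3.
Pivot on row 4; the z-row RHS becomes 197/9 − (-1/3)·(13/3) = 70/3.

70/3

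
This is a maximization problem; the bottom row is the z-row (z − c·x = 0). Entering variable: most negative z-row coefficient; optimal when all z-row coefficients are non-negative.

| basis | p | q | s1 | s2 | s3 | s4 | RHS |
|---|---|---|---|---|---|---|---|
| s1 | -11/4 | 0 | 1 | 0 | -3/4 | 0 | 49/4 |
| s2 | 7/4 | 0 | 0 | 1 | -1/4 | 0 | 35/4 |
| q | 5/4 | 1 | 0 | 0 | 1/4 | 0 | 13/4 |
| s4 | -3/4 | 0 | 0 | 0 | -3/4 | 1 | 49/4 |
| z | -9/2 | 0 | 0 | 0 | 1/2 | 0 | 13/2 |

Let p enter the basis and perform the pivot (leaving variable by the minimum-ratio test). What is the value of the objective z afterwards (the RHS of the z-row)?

Ratio test on column p — row 1: entry -11/4 ≤ 0; row 2: (35/4)/(7/4) = 5; row 3: (13/4)/(5/4) = 13/5; row 4: entry -3/4 ≤ 0. Minimum is 13/5 at row 3 (q leaves); pivot element 5/4.
Pivot on row 3; the z-row RHS becomes 13/2 − (-9/2)·(13/5) = 91/5.

91/5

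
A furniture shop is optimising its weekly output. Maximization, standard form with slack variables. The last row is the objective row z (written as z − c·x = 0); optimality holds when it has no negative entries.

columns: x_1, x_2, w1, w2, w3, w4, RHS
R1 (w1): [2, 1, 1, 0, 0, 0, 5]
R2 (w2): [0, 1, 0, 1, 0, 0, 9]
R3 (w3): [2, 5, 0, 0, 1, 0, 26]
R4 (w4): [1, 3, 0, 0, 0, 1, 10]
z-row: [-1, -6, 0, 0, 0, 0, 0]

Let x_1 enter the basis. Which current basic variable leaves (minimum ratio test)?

w1

Column x_1 entries and ratios — w1: 5/2 = 5/2; w2: 0 ≤ 0, skip; w3: 26/2 = 13; w4: 10/1 = 10.
Smallest ratio is 5/2 in the row of w1, so w1 leaves.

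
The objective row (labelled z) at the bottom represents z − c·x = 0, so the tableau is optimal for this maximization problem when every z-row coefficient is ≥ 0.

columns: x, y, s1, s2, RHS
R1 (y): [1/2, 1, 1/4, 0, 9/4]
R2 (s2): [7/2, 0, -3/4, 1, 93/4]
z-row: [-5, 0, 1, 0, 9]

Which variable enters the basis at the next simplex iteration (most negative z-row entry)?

Negative z-row entries: x: -5.
The most negative is -5 in column x, so x enters.

x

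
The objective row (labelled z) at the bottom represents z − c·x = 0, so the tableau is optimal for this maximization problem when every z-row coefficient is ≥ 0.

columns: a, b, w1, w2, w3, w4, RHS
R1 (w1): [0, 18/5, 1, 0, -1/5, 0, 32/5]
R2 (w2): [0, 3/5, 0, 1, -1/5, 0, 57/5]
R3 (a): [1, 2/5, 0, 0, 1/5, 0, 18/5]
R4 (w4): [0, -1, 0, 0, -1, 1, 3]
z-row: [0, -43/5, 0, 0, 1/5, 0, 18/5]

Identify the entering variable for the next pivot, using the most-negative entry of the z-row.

Negative z-row entries: b: -43/5.
The most negative is -43/5 in column b, so b enters.

b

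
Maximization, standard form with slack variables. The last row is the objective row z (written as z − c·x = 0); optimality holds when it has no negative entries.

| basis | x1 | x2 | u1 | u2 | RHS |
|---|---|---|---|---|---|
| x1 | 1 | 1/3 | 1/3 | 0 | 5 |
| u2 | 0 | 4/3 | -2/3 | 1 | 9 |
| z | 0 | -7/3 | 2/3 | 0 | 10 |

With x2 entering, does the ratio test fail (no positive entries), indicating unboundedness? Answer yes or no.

Column x2 has positive entries in row(s) 1, 2, so the ratio test bounds it — not unbounded.

no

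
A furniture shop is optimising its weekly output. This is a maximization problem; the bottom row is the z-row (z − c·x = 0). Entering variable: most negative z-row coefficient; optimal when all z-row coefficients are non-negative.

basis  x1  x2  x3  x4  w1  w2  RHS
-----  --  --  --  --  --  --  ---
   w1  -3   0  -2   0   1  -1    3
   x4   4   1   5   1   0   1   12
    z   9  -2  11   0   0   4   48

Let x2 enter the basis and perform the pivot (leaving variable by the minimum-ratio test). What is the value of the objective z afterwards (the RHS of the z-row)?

Ratio test on column x2 — row 1: entry 0 ≤ 0; row 2: 12/1 = 12. Minimum is 12 at row 2 (x4 leaves); pivot element 1.
Pivot on row 2; the z-row RHS becomes 48 − (-2)·12 = 72.

72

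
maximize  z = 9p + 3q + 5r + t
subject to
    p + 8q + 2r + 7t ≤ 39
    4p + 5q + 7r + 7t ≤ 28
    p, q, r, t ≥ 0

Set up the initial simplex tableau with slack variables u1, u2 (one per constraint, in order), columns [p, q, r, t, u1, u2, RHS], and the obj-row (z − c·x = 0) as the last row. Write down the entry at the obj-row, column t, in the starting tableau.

-1

The obj-row carries the negated objective coefficients: the t entry is -1.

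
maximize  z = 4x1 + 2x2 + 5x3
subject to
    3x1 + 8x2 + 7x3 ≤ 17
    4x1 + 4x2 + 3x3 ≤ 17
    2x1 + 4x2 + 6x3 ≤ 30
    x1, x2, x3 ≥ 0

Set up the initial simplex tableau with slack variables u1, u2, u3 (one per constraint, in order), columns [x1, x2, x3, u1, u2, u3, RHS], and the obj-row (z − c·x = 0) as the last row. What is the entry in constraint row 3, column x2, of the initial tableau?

Constraint 3 has coefficient 4 on x2.

4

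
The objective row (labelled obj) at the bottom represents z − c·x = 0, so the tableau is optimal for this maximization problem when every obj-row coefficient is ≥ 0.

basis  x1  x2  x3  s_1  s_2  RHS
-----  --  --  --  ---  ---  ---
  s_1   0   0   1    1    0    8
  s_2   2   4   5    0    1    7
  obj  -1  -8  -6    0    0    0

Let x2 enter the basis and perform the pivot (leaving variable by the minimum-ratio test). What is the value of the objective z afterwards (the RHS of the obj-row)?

Ratio test on column x2 — row 1: entry 0 ≤ 0; row 2: 7/4 = 7/4. Minimum is 7/4 at row 2 (s_2 leaves); pivot element 4.
Pivot on row 2; the obj-row RHS becomes 0 − (-8)·(7/4) = 14.

14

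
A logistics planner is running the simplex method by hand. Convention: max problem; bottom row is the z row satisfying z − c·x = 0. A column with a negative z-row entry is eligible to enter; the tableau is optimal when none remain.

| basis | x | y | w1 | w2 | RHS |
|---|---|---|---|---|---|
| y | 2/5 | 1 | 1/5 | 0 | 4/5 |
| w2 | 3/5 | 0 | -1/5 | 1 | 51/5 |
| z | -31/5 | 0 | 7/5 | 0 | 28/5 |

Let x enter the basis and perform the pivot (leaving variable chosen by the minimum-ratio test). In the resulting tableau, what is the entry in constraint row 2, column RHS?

Ratio test on column x — row 1: (4/5)/(2/5) = 2; row 2: (51/5)/(3/5) = 17. Minimum is 2 at row 1 (y leaves); pivot element 2/5.
Divide row 1 by 2/5; eliminate column x from the other rows.
Row 2 update in column RHS: 51/5 − (3/5)·2 = 9.

9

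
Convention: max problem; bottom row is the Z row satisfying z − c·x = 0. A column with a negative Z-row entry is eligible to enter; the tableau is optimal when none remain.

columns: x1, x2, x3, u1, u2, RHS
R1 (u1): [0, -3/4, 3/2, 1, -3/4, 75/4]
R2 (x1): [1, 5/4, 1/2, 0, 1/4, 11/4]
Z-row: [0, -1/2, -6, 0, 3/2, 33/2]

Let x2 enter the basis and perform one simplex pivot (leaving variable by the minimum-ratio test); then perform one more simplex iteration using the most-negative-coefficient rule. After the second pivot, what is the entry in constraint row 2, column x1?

2

Ratio test on column x2 — row 1: entry -3/4 ≤ 0; row 2: (11/4)/(5/4) = 11/5. Minimum is 11/5 at row 2 (x1 leaves); pivot element 5/4.
Divide row 2 by 5/4; eliminate column x2 from the other rows.
Second iteration: most negative Z-row entry is -29/5 in column x3, so x3 enters.
Ratio test on column x3 — row 1: (102/5)/(9/5) = 34/3; row 2: (11/5)/(2/5) = 11/2. Minimum is 11/2 at row 2 (x2 leaves); pivot element 2/5.
Divide row 2 by 2/5; eliminate column x3 from the other rows.
After both pivots, the entry at constraint row 2, column x1 is 2.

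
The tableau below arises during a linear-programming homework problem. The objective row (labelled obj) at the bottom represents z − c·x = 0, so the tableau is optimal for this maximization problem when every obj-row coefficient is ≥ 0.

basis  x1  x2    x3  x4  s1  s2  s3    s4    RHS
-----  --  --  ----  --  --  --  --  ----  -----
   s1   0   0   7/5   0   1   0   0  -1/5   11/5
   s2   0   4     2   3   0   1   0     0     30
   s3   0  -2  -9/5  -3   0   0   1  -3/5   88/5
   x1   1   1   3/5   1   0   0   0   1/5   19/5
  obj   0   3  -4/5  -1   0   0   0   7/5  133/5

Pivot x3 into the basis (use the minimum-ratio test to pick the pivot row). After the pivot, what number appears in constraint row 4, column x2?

Ratio test on column x3 — row 1: (11/5)/(7/5) = 11/7; row 2: 30/2 = 15; row 3: entry -9/5 ≤ 0; row 4: (19/5)/(3/5) = 19/3. Minimum is 11/7 at row 1 (s1 leaves); pivot element 7/5.
Divide row 1 by 7/5; eliminate column x3 from the other rows.
Row 4 update in column x2: 1 − (3/5)·0 = 1.

1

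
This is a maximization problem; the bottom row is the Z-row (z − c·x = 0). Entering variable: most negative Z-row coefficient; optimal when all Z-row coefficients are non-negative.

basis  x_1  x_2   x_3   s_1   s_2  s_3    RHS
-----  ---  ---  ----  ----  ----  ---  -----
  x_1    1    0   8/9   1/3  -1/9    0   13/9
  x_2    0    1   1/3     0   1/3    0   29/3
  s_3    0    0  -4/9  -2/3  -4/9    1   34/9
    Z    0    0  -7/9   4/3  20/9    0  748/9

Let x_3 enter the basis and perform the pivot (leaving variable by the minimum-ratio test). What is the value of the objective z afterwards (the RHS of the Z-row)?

Ratio test on column x_3 — row 1: (13/9)/(8/9) = 13/8; row 2: (29/3)/(1/3) = 29; row 3: entry -4/9 ≤ 0. Minimum is 13/8 at row 1 (x_1 leaves); pivot element 8/9.
Pivot on row 1; the Z-row RHS becomes 748/9 − (-7/9)·(13/8) = 675/8.

675/8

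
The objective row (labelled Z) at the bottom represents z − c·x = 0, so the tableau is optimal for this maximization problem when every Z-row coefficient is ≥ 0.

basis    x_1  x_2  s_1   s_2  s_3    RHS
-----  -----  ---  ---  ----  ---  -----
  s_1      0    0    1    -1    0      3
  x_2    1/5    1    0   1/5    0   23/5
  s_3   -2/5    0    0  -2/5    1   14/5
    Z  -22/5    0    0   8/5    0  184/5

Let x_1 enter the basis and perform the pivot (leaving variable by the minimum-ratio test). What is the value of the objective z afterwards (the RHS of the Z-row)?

138

Ratio test on column x_1 — row 1: entry 0 ≤ 0; row 2: (23/5)/(1/5) = 23; row 3: entry -2/5 ≤ 0. Minimum is 23 at row 2 (x_2 leaves); pivot element 1/5.
Pivot on row 2; the Z-row RHS becomes 184/5 − (-22/5)·23 = 138.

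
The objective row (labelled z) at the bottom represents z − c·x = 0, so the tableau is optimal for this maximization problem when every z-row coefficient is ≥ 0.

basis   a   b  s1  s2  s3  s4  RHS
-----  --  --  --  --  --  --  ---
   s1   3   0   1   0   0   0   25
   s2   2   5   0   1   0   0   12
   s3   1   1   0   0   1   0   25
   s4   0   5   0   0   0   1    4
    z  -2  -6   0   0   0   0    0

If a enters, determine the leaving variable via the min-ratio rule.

s2

Column a entries and ratios — s1: 25/3 = 25/3; s2: 12/2 = 6; s3: 25/1 = 25; s4: 0 ≤ 0, skip.
Smallest ratio is 6 in the row of s2, so s2 leaves.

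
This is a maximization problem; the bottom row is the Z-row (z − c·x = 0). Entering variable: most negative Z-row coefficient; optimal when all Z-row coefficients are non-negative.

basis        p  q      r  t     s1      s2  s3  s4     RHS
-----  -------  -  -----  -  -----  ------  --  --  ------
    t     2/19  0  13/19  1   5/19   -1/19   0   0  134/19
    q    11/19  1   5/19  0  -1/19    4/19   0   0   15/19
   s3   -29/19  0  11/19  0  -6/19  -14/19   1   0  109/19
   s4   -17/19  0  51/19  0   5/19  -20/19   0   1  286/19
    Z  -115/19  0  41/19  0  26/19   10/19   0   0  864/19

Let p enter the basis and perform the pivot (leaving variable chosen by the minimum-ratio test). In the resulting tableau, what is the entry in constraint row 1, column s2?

-1/11

Ratio test on column p — row 1: (134/19)/(2/19) = 67; row 2: (15/19)/(11/19) = 15/11; row 3: entry -29/19 ≤ 0; row 4: entry -17/19 ≤ 0. Minimum is 15/11 at row 2 (q leaves); pivot element 11/19.
Divide row 2 by 11/19; eliminate column p from the other rows.
Row 1 update in column s2: -1/19 − (2/19)·(4/11) = -1/11.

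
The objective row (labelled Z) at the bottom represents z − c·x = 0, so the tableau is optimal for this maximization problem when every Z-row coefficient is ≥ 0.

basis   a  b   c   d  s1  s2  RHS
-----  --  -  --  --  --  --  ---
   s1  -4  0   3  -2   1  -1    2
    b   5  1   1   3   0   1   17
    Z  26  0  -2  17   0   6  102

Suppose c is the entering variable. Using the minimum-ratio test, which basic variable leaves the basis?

s1

Column c entries and ratios — s1: 2/3 = 2/3; b: 17/1 = 17.
Smallest ratio is 2/3 in the row of s1, so s1 leaves.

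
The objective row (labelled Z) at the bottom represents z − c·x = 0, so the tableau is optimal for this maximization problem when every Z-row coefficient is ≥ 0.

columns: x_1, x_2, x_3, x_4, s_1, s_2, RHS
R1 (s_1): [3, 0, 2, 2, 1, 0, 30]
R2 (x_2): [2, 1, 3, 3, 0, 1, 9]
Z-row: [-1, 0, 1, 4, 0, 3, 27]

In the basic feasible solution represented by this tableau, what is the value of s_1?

s_1 is basic (row 1); its value is the RHS of that row, 30.

30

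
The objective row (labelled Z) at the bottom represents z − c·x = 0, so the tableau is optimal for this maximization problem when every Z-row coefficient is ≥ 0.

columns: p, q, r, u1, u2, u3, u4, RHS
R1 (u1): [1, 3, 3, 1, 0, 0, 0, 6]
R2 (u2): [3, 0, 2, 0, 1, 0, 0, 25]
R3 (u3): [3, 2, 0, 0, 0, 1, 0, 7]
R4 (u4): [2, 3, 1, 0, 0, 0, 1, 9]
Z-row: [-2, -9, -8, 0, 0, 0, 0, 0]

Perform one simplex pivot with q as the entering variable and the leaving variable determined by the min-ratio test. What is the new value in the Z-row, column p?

Ratio test on column q — row 1: 6/3 = 2; row 2: entry 0 ≤ 0; row 3: 7/2 = 7/2; row 4: 9/3 = 3. Minimum is 2 at row 1 (u1 leaves); pivot element 3.
Divide row 1 by 3; eliminate column q from the other rows.
Z-row update in column p: -2 − (-9)·(1/3) = 1.

1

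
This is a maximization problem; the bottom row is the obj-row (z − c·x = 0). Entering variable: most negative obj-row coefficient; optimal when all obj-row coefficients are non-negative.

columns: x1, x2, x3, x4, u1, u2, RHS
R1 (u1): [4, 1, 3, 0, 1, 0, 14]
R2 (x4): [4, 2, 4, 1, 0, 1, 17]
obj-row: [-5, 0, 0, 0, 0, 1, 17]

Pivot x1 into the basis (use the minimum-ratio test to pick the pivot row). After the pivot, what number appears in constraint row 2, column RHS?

Ratio test on column x1 — row 1: 14/4 = 7/2; row 2: 17/4 = 17/4. Minimum is 7/2 at row 1 (u1 leaves); pivot element 4.
Divide row 1 by 4; eliminate column x1 from the other rows.
Row 2 update in column RHS: 17 − 4·(7/2) = 3.

3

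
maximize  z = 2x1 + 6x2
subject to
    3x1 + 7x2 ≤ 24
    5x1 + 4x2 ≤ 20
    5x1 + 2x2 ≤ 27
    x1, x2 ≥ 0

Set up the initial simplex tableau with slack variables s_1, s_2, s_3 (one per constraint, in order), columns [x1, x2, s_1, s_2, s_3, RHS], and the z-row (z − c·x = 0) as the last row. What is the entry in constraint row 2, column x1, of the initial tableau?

Constraint 2 has coefficient 5 on x1.

5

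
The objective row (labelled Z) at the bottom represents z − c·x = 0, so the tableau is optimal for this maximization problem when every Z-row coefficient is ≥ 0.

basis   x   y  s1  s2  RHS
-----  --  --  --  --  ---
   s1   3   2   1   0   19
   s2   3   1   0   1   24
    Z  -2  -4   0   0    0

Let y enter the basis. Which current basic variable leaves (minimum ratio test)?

s1

Column y entries and ratios — s1: 19/2 = 19/2; s2: 24/1 = 24.
Smallest ratio is 19/2 in the row of s1, so s1 leaves.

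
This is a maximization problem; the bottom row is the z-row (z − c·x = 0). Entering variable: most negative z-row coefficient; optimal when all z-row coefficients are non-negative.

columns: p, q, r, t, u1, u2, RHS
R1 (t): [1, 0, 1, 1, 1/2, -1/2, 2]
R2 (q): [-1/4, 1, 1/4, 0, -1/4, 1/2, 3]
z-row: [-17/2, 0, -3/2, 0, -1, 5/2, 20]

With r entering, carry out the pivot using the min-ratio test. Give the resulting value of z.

23

Ratio test on column r — row 1: 2/1 = 2; row 2: 3/(1/4) = 12. Minimum is 2 at row 1 (t leaves); pivot element 1.
Pivot on row 1; the z-row RHS becomes 20 − (-3/2)·2 = 23.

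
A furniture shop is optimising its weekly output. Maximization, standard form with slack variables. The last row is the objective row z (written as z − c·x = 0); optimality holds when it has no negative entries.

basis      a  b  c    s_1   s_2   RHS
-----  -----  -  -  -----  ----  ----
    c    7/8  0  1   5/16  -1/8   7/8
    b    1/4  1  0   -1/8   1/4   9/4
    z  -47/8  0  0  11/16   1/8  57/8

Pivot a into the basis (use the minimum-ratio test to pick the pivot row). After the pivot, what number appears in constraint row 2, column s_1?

-3/14

Ratio test on column a — row 1: (7/8)/(7/8) = 1; row 2: (9/4)/(1/4) = 9. Minimum is 1 at row 1 (c leaves); pivot element 7/8.
Divide row 1 by 7/8; eliminate column a from the other rows.
Row 2 update in column s_1: -1/8 − (1/4)·(5/14) = -3/14.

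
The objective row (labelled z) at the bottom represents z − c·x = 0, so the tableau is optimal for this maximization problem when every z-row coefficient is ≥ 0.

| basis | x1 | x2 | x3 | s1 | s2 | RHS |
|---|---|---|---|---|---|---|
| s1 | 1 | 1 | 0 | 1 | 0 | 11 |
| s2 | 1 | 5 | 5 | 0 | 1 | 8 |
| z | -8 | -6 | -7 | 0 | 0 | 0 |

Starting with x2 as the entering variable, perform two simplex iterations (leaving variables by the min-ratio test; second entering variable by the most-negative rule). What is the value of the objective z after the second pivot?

Ratio test on column x2 — row 1: 11/1 = 11; row 2: 8/5 = 8/5. Minimum is 8/5 at row 2 (s2 leaves); pivot element 5.
Pivot on row 2; the z-row RHS becomes 0 − (-6)·(8/5) = 48/5.
Next entering variable (most negative z-row entry -34/5): x1.
Ratio test on column x1 — row 1: (47/5)/(4/5) = 47/4; row 2: (8/5)/(1/5) = 8. Minimum is 8 at row 2 (x2 leaves); pivot element 1/5.
After the second pivot the z-row RHS is 48/5 − (-34/5)·8 = 64.

64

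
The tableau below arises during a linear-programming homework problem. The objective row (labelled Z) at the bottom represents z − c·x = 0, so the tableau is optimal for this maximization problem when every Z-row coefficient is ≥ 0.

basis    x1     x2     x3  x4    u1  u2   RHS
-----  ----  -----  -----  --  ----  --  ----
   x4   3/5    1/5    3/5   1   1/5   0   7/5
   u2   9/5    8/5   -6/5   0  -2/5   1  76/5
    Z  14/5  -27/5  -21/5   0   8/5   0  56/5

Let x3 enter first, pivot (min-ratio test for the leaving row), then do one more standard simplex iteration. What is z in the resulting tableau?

49

Ratio test on column x3 — row 1: (7/5)/(3/5) = 7/3; row 2: entry -6/5 ≤ 0. Minimum is 7/3 at row 1 (x4 leaves); pivot element 3/5.
Pivot on row 1; the Z-row RHS becomes 56/5 − (-21/5)·(7/3) = 21.
Next entering variable (most negative Z-row entry -4): x2.
Ratio test on column x2 — row 1: (7/3)/(1/3) = 7; row 2: 18/2 = 9. Minimum is 7 at row 1 (x3 leaves); pivot element 1/3.
After the second pivot the Z-row RHS is 21 − (-4)·7 = 49.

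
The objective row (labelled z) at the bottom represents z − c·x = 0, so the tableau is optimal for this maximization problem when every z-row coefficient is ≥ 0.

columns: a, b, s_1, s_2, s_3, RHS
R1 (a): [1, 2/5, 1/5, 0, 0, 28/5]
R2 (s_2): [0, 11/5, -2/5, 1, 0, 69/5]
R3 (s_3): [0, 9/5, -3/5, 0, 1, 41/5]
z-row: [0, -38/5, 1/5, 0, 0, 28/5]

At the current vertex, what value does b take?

b is not in the basis, so in the current basic feasible solution b = 0.

0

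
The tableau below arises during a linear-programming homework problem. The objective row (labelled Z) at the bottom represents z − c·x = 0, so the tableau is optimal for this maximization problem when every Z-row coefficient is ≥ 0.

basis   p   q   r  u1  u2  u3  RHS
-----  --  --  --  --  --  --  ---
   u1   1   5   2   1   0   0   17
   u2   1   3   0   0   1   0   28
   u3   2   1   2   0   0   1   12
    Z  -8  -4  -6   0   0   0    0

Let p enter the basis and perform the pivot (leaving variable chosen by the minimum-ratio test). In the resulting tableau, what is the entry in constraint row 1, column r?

Ratio test on column p — row 1: 17/1 = 17; row 2: 28/1 = 28; row 3: 12/2 = 6. Minimum is 6 at row 3 (u3 leaves); pivot element 2.
Divide row 3 by 2; eliminate column p from the other rows.
Row 1 update in column r: 2 − 1·1 = 1.

1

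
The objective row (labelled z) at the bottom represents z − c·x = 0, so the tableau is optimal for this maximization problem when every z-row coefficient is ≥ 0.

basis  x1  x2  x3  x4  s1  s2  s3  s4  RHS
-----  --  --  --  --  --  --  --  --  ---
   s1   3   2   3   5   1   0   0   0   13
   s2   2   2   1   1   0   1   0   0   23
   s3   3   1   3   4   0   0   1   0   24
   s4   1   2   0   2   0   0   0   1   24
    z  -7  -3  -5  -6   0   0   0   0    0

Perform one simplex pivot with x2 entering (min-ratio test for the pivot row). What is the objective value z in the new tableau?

39/2

Ratio test on column x2 — row 1: 13/2 = 13/2; row 2: 23/2 = 23/2; row 3: 24/1 = 24; row 4: 24/2 = 12. Minimum is 13/2 at row 1 (s1 leaves); pivot element 2.
Pivot on row 1; the z-row RHS becomes 0 − (-3)·(13/2) = 39/2.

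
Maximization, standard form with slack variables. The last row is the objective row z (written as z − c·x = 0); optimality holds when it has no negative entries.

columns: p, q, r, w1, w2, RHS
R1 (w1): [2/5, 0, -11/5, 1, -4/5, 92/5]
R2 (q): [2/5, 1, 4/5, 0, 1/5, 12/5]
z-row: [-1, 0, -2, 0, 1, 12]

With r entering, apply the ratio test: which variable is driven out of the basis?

q

Column r entries and ratios — w1: -11/5 ≤ 0, skip; q: (12/5)/(4/5) = 3.
Smallest ratio is 3 in the row of q, so q leaves.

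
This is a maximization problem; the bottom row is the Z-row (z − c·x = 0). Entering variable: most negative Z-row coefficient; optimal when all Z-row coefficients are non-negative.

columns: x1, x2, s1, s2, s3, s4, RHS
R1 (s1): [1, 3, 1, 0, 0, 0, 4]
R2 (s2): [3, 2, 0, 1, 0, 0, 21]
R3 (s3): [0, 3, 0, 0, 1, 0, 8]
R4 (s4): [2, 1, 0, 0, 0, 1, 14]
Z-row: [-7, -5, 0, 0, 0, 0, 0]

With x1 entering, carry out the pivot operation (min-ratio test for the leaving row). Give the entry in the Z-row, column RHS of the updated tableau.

28

Ratio test on column x1 — row 1: 4/1 = 4; row 2: 21/3 = 7; row 3: entry 0 ≤ 0; row 4: 14/2 = 7. Minimum is 4 at row 1 (s1 leaves); pivot element 1.
Divide row 1 by 1; eliminate column x1 from the other rows.
Z-row update in column RHS: 0 − (-7)·4 = 28.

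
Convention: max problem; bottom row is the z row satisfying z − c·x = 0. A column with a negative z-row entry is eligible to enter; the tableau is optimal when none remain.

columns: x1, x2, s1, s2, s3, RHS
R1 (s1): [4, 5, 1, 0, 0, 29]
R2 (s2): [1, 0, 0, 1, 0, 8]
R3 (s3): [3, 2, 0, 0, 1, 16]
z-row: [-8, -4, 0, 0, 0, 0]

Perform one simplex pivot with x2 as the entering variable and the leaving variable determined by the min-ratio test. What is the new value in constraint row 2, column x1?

Ratio test on column x2 — row 1: 29/5 = 29/5; row 2: entry 0 ≤ 0; row 3: 16/2 = 8. Minimum is 29/5 at row 1 (s1 leaves); pivot element 5.
Divide row 1 by 5; eliminate column x2 from the other rows.
Row 2 update in column x1: 1 − 0·(4/5) = 1.

1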